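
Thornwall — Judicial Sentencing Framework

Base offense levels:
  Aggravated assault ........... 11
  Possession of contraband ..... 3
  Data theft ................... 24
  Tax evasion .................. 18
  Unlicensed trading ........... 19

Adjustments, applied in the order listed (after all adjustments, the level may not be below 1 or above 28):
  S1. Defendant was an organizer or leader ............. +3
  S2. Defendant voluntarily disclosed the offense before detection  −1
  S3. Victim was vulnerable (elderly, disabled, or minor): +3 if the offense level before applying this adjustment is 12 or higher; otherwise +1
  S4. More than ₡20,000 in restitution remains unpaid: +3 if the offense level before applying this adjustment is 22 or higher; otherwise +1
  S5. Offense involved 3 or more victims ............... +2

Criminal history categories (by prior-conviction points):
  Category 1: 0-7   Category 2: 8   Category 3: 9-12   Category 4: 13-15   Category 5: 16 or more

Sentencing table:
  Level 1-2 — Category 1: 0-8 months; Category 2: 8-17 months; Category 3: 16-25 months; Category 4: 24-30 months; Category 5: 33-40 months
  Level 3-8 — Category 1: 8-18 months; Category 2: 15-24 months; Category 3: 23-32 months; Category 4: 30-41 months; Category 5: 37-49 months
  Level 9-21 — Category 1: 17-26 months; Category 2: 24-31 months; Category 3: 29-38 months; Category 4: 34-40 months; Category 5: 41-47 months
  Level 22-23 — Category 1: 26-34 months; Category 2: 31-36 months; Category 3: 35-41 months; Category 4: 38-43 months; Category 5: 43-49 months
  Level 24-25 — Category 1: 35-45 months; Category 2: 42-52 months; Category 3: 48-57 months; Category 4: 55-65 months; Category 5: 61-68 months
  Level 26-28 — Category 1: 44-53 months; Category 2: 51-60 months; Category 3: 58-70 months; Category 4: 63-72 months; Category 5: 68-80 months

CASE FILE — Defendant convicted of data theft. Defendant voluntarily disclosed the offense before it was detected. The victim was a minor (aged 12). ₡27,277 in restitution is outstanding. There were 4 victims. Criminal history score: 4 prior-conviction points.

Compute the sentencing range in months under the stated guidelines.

Base offense level for data theft: 24.
S1 does not apply.
S2 applies: 24 − 1 = 23.
S3 applies (level before this adjustment is 23 ≥ 12, so +3): 23 + 3 = 26.
S4 applies (level before this adjustment is 26 ≥ 22, so +3): 26 + 3 = 29.
S5 applies: 29 + 2 = 31.
Level 31 exceeds the maximum of 28; capped at 28.
Final offense level: 28.
Criminal history: 4 prior points → Category 1 (0-7).
Level 28 falls in the 26-28 band.
Grid: Level 26-28 × Category 1 = 44-53 months.

44-53 months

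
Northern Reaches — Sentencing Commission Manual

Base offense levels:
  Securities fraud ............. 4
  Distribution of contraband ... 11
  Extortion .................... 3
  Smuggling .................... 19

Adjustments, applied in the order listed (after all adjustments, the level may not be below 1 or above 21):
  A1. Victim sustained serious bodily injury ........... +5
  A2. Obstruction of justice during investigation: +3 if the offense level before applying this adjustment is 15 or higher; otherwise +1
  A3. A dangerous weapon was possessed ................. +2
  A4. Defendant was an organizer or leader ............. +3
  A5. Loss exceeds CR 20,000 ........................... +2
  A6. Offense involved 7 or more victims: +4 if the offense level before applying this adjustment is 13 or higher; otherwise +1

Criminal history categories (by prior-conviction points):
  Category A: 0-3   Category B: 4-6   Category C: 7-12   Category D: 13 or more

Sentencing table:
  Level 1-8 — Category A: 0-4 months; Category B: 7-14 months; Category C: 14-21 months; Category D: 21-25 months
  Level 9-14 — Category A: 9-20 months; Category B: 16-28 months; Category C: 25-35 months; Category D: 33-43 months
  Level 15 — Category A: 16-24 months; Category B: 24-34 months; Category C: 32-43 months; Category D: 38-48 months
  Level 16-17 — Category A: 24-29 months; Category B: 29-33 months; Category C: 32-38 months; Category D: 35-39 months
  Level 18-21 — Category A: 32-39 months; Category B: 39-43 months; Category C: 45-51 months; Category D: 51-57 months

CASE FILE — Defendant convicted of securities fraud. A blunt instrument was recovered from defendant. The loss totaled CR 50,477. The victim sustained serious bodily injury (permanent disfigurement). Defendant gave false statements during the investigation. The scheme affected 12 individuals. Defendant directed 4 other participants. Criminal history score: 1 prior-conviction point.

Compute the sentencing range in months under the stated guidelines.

Base offense level for securities fraud: 4.
A1 applies: 4 + 5 = 9.
A2 applies (level before this adjustment is 9 < 15, so +1): 9 + 1 = 10.
A3 applies: 10 + 2 = 12.
A4 applies: 12 + 3 = 15.
A5 applies: 15 + 2 = 17.
A6 applies (level before this adjustment is 17 ≥ 13, so +4): 17 + 4 = 21.
Final offense level: 21.
Criminal history: 1 prior point → Category A (0-3).
Level 21 falls in the 18-21 band.
Grid: Level 18-21 × Category A = 32-39 months.

32-39 months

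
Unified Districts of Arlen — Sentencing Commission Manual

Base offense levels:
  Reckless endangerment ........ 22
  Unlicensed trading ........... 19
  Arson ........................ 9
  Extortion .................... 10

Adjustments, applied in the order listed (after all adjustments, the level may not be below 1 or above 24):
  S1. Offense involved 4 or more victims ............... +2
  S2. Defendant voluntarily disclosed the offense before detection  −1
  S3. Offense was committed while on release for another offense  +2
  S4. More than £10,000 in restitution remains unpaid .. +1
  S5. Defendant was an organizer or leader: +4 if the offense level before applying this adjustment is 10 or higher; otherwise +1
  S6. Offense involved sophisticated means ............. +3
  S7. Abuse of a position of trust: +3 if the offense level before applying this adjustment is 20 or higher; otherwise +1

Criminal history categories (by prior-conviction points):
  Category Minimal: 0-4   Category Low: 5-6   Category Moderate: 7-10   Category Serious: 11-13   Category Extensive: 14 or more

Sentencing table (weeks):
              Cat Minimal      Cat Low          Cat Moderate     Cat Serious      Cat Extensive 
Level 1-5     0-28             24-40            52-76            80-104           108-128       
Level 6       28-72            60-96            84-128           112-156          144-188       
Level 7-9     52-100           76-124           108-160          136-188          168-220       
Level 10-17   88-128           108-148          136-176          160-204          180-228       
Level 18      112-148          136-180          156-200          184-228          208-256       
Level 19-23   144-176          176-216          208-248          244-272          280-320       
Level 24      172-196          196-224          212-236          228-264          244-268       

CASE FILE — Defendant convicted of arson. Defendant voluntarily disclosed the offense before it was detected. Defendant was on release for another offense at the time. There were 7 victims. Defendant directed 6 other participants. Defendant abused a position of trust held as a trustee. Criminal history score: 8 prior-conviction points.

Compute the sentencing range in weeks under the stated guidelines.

136-176 weeks

Base offense level for arson: 9.
S1 applies: 9 + 2 = 11.
S2 applies: 11 − 1 = 10.
S3 applies: 10 + 2 = 12.
S5 applies (level before this adjustment is 12 ≥ 10, so +4): 12 + 4 = 16.
S6 does not apply.
S7 applies (level before this adjustment is 16 < 20, so +1): 16 + 1 = 17.
Final offense level: 17.
Criminal history: 8 prior points → Category Moderate (7-10).
Level 17 falls in the 10-17 band.
Grid: Level 10-17 × Category Moderate = 136-176 weeks.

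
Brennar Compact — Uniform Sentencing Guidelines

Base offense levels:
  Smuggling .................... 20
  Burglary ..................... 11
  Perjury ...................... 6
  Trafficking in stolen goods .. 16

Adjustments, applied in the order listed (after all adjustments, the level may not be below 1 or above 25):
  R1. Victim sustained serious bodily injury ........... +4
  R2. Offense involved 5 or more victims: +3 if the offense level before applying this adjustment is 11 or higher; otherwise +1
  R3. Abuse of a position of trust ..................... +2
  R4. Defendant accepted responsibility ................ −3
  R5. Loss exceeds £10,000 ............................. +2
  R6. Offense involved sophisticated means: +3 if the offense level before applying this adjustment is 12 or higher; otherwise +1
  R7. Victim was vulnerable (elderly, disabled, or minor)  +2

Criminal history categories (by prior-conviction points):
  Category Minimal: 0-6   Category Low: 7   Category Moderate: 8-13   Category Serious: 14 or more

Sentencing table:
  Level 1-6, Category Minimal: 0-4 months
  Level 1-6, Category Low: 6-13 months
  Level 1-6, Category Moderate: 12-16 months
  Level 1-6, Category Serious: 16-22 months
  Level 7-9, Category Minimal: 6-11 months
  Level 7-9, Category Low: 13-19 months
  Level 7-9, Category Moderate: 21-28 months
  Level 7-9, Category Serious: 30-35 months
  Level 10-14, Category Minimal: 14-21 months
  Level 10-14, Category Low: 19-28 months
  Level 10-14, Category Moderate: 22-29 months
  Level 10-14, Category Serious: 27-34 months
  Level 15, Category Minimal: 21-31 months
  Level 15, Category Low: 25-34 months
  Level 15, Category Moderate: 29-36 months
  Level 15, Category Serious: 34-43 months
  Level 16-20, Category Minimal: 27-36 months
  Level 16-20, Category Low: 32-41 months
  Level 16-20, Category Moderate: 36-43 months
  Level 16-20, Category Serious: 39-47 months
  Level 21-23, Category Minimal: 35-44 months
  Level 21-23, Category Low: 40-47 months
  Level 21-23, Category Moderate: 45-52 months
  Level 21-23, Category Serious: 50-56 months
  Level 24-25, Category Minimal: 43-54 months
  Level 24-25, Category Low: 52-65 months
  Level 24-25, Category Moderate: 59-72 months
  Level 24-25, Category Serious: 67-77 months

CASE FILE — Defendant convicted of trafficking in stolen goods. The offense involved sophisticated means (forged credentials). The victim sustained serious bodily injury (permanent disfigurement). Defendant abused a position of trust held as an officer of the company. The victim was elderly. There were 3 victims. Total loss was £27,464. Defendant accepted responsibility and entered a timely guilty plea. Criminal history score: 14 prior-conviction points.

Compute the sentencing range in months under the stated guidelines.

Base offense level for trafficking in stolen goods: 16.
R1 applies: 16 + 4 = 20.
R2 does not apply.
R3 applies: 20 + 2 = 22.
R4 applies: 22 − 3 = 19.
R5 applies: 19 + 2 = 21.
R6 applies (level before this adjustment is 21 ≥ 12, so +3): 21 + 3 = 24.
R7 applies: 24 + 2 = 26.
Level 26 exceeds the maximum of 25; capped at 25.
Final offense level: 25.
Criminal history: 14 prior points → Category Serious (14+).
Level 25 falls in the 24-25 band.
Grid: Level 24-25 × Category Serious = 67-77 months.

67-77 months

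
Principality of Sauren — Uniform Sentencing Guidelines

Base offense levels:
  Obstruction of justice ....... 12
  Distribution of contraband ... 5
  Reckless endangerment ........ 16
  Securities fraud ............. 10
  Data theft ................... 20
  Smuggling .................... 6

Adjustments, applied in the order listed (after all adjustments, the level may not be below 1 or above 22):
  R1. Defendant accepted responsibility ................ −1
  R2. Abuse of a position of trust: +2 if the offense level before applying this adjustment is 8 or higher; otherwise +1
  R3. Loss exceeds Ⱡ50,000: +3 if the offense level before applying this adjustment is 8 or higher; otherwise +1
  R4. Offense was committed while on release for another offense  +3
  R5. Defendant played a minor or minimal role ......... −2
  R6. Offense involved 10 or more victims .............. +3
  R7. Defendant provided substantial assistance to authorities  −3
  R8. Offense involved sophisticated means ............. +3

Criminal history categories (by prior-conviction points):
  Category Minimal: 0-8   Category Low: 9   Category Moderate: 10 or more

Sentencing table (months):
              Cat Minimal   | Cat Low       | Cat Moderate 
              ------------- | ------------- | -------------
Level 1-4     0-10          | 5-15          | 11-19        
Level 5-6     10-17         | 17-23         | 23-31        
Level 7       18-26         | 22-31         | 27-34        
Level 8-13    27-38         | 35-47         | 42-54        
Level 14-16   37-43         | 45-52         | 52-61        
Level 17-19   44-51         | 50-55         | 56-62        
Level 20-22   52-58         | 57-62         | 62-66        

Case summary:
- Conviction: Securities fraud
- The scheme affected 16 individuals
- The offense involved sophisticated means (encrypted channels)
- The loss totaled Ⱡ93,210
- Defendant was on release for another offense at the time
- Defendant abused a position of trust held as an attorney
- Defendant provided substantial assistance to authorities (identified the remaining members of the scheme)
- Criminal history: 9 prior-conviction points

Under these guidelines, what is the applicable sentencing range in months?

57-62 months

Base offense level for securities fraud: 10.
R1 does not apply.
R2 applies (level before this adjustment is 10 ≥ 8, so +2): 10 + 2 = 12.
R3 applies (level before this adjustment is 12 ≥ 8, so +3): 12 + 3 = 15.
R4 applies: 15 + 3 = 18.
R6 applies: 18 + 3 = 21.
R7 applies: 21 − 3 = 18.
R8 applies: 18 + 3 = 21.
Final offense level: 21.
Criminal history: 9 prior points → Category Low (9).
Level 21 falls in the 20-22 band.
Grid: Level 20-22 × Category Low = 57-62 months.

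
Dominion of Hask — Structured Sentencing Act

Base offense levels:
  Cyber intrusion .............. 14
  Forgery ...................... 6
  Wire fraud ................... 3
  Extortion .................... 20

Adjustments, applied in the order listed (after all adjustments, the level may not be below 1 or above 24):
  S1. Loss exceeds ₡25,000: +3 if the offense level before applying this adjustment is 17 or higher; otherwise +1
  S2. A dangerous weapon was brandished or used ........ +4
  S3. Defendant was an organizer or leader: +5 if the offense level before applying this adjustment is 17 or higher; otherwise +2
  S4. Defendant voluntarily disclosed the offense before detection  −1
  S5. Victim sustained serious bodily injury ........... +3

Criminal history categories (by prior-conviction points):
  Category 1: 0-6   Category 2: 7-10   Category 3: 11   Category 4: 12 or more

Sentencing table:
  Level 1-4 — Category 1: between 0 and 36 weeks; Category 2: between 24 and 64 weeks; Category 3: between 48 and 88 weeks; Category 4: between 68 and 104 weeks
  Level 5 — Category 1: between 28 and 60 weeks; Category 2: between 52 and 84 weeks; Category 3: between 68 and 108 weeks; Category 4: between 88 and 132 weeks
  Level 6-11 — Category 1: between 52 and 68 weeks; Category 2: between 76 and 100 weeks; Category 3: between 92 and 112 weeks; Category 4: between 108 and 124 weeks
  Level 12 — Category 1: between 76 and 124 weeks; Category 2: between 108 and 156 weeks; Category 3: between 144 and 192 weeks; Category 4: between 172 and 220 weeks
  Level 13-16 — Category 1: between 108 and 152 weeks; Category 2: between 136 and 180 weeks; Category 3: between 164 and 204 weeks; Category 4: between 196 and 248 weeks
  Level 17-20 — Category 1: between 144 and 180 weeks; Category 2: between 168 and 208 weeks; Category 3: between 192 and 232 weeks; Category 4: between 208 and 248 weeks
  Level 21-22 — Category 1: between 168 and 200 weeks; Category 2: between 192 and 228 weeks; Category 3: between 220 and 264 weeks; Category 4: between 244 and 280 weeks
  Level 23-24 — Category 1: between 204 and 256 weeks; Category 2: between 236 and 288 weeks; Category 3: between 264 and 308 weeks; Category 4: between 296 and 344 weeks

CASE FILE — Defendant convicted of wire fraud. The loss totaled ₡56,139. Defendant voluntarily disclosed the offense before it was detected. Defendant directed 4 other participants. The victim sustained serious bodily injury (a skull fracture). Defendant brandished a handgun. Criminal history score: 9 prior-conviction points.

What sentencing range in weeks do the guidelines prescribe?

108-156 weeks

Base offense level for wire fraud: 3.
S1 applies (level before this adjustment is 3 < 17, so +1): 3 + 1 = 4.
S2 applies: 4 + 4 = 8.
S3 applies (level before this adjustment is 8 < 17, so +2): 8 + 2 = 10.
S4 applies: 10 − 1 = 9.
S5 applies: 9 + 3 = 12.
Final offense level: 12.
Criminal history: 9 prior points → Category 2 (7-10).
Level 12 falls in the 12 band.
Grid: Level 12 × Category 2 = 108-156 weeks.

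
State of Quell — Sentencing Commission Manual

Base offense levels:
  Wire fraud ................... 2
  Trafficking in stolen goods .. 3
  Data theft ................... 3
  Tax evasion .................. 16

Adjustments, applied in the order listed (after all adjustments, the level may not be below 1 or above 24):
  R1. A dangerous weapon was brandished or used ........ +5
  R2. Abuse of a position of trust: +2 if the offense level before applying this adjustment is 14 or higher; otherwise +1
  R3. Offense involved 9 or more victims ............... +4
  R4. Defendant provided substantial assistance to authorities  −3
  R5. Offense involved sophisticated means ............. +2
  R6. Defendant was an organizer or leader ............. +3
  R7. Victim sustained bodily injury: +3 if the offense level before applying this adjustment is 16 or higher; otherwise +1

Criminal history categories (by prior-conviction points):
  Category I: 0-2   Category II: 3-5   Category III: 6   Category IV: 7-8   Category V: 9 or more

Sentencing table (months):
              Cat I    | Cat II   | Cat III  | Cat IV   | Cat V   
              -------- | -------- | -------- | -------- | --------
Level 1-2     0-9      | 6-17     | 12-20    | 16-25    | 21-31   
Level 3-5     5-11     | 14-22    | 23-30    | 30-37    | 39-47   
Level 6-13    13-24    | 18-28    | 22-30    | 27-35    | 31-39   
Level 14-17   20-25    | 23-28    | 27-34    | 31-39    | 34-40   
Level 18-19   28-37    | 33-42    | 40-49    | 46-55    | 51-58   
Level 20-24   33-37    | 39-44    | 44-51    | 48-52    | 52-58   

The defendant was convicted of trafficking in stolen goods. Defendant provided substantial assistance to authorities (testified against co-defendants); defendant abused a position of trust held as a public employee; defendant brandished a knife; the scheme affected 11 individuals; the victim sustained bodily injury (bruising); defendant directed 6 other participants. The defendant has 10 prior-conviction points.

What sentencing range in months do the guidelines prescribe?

Base offense level for trafficking in stolen goods: 3.
R1 applies: 3 + 5 = 8.
R2 applies (level before this adjustment is 8 < 14, so +1): 8 + 1 = 9.
R3 applies: 9 + 4 = 13.
R4 applies: 13 − 3 = 10.
R6 applies: 10 + 3 = 13.
R7 applies (level before this adjustment is 13 < 16, so +1): 13 + 1 = 14.
Final offense level: 14.
Criminal history: 10 prior points → Category V (9+).
Level 14 falls in the 14-17 band.
Grid: Level 14-17 × Category V = 34-40 months.

34-40 months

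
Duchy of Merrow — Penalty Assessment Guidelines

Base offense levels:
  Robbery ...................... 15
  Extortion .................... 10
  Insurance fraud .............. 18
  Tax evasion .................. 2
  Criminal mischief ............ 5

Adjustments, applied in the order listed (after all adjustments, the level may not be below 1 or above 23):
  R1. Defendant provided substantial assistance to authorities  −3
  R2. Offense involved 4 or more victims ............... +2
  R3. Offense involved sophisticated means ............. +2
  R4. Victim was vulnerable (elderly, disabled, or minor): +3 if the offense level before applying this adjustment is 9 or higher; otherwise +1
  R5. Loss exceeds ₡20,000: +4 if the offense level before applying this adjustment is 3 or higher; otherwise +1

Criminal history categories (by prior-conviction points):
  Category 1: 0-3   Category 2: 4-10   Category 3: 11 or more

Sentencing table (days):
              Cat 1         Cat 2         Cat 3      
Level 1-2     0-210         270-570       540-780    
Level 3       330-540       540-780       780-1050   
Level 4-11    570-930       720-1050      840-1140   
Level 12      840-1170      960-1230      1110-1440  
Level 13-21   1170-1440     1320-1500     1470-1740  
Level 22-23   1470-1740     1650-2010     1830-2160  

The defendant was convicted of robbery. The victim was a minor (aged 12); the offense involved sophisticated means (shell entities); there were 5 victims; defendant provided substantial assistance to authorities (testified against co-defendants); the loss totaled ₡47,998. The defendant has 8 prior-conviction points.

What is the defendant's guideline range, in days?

1650-2010 days

Base offense level for robbery: 15.
R1 applies: 15 − 3 = 12.
R2 applies: 12 + 2 = 14.
R3 applies: 14 + 2 = 16.
R4 applies (level before this adjustment is 16 ≥ 9, so +3): 16 + 3 = 19.
R5 applies (level before this adjustment is 19 ≥ 3, so +4): 19 + 4 = 23.
Final offense level: 23.
Criminal history: 8 prior points → Category 2 (4-10).
Level 23 falls in the 22-23 band.
Grid: Level 22-23 × Category 2 = 1650-2010 days.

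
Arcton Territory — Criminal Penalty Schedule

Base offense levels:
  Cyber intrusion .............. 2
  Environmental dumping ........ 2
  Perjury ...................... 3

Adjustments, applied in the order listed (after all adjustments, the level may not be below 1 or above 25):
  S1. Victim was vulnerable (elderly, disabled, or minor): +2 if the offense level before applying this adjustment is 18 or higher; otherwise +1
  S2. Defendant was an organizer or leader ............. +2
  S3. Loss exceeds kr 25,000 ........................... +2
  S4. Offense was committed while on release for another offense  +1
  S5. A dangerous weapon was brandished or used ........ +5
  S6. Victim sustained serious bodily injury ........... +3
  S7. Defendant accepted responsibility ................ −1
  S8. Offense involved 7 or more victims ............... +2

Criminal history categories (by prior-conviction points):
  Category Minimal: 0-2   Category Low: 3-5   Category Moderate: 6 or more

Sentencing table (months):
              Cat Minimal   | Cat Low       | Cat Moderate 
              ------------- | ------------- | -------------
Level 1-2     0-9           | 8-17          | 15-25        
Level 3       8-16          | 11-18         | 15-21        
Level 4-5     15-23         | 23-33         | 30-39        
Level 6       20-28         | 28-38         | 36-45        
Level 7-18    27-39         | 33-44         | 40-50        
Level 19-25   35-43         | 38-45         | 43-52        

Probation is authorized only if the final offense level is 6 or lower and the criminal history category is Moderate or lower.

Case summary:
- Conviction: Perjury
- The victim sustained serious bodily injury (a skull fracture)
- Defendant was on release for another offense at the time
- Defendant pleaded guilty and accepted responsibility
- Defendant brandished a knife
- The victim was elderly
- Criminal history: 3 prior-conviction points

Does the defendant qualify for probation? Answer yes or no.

Base offense level for perjury: 3.
S1 applies (level before this adjustment is 3 < 18, so +1): 3 + 1 = 4.
S3 does not apply.
S4 applies: 4 + 1 = 5.
S5 applies: 5 + 5 = 10.
S6 applies: 10 + 3 = 13.
S7 applies: 13 − 1 = 12.
S8 does not apply.
Final offense level: 12.
Criminal history: 3 prior points → Category Low (3-5).
Level 12 falls in the 7-18 band.
Grid: Level 7-18 × Category Low = 33-44 months.
Probation check: level 12 > 6 and category Low ≤ Moderate → not eligible.

No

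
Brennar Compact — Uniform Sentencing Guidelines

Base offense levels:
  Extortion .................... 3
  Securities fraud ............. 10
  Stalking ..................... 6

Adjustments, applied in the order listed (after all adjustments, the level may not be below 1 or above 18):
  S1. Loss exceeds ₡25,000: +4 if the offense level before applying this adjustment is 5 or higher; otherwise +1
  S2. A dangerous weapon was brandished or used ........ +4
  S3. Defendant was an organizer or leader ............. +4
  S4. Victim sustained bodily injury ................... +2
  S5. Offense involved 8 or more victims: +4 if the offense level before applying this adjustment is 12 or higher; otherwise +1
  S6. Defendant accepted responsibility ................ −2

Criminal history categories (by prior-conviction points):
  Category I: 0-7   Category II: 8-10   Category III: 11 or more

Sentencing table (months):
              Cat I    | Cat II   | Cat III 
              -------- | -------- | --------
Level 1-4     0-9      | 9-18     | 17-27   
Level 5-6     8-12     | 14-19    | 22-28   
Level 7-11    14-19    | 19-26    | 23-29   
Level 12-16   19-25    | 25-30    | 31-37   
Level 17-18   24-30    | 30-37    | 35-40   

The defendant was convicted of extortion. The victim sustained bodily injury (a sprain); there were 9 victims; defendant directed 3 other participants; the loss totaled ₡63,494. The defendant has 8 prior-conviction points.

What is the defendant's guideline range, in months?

19-26 months

Base offense level for extortion: 3.
S1 applies (level before this adjustment is 3 < 5, so +1): 3 + 1 = 4.
S2 does not apply.
S3 applies: 4 + 4 = 8.
S4 applies: 8 + 2 = 10.
S5 applies (level before this adjustment is 10 < 12, so +1): 10 + 1 = 11.
S6 does not apply.
Final offense level: 11.
Criminal history: 8 prior points → Category II (8-10).
Level 11 falls in the 7-11 band.
Grid: Level 7-11 × Category II = 19-26 months.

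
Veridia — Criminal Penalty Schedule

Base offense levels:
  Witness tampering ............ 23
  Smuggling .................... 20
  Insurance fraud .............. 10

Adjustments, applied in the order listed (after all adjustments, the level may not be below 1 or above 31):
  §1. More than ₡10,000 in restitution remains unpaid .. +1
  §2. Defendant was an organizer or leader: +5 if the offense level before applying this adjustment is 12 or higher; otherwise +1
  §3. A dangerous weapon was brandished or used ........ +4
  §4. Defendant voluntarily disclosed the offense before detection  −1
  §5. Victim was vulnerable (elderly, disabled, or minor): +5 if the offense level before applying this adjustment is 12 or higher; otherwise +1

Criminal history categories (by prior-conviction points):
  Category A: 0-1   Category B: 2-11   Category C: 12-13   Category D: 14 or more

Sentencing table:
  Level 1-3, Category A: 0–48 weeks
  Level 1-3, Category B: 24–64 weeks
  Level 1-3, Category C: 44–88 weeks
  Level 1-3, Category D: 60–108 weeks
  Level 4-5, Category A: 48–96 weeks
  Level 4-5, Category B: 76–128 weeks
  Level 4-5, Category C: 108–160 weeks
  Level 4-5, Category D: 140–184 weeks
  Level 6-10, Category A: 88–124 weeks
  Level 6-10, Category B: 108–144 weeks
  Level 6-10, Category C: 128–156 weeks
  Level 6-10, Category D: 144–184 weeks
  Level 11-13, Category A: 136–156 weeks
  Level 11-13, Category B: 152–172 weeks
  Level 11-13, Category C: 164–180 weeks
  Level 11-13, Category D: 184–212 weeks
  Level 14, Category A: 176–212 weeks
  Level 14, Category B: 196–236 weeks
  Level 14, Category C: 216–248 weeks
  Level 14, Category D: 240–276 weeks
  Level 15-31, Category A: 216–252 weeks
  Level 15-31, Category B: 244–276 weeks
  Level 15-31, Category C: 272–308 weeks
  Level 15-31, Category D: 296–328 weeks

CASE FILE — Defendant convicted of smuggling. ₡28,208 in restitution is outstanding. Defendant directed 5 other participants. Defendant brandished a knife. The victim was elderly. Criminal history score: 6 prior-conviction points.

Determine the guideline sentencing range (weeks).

244-276 weeks

Base offense level for smuggling: 20.
§1 applies: 20 + 1 = 21.
§2 applies (level before this adjustment is 21 ≥ 12, so +5): 21 + 5 = 26.
§3 applies: 26 + 4 = 30.
§4 does not apply.
§5 applies (level before this adjustment is 30 ≥ 12, so +5): 30 + 5 = 35.
Level 35 exceeds the maximum of 31; capped at 31.
Final offense level: 31.
Criminal history: 6 prior points → Category B (2-11).
Level 31 falls in the 15-31 band.
Grid: Level 15-31 × Category B = 244-276 weeks.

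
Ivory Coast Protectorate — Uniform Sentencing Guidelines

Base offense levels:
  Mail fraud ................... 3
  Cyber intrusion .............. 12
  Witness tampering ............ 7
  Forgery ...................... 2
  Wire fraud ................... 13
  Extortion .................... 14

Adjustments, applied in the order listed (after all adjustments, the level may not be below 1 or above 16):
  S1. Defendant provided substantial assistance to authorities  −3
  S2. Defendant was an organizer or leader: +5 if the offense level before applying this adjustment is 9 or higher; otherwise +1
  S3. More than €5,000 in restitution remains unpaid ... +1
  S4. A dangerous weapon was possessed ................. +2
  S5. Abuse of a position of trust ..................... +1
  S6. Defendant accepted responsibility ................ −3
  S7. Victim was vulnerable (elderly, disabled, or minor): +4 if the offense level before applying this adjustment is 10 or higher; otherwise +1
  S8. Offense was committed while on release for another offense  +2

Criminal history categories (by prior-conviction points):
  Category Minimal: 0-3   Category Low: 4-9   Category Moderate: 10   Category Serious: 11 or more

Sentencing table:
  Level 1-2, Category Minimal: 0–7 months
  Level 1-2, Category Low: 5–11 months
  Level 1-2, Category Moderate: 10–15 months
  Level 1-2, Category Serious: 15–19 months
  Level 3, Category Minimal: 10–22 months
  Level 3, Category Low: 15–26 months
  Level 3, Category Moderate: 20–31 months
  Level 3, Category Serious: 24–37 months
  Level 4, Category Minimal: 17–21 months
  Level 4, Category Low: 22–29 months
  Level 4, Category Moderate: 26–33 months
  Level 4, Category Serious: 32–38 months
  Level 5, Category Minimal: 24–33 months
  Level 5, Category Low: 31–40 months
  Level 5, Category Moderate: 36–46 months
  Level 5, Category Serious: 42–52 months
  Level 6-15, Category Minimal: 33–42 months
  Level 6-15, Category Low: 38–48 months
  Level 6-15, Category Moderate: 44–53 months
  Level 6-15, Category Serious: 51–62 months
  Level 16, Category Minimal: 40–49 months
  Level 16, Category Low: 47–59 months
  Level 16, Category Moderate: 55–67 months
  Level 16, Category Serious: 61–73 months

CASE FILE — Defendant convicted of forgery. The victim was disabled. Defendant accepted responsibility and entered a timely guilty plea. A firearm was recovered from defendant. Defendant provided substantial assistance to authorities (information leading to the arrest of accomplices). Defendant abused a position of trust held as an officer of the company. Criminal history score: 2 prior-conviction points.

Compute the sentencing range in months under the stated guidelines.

Base offense level for forgery: 2.
S1 applies: 2 − 3 = -1.
S2 does not apply.
S4 applies: -1 + 2 = 1.
S5 applies: 1 + 1 = 2.
S6 applies: 2 − 3 = -1.
S7 applies (level before this adjustment is -1 < 10, so +1): -1 + 1 = 0.
S8 does not apply.
Level 0 is below the minimum of 1; floored at 1.
Final offense level: 1.
Criminal history: 2 prior points → Category Minimal (0-3).
Level 1 falls in the 1-2 band.
Grid: Level 1-2 × Category Minimal = 0-7 months.

0-7 months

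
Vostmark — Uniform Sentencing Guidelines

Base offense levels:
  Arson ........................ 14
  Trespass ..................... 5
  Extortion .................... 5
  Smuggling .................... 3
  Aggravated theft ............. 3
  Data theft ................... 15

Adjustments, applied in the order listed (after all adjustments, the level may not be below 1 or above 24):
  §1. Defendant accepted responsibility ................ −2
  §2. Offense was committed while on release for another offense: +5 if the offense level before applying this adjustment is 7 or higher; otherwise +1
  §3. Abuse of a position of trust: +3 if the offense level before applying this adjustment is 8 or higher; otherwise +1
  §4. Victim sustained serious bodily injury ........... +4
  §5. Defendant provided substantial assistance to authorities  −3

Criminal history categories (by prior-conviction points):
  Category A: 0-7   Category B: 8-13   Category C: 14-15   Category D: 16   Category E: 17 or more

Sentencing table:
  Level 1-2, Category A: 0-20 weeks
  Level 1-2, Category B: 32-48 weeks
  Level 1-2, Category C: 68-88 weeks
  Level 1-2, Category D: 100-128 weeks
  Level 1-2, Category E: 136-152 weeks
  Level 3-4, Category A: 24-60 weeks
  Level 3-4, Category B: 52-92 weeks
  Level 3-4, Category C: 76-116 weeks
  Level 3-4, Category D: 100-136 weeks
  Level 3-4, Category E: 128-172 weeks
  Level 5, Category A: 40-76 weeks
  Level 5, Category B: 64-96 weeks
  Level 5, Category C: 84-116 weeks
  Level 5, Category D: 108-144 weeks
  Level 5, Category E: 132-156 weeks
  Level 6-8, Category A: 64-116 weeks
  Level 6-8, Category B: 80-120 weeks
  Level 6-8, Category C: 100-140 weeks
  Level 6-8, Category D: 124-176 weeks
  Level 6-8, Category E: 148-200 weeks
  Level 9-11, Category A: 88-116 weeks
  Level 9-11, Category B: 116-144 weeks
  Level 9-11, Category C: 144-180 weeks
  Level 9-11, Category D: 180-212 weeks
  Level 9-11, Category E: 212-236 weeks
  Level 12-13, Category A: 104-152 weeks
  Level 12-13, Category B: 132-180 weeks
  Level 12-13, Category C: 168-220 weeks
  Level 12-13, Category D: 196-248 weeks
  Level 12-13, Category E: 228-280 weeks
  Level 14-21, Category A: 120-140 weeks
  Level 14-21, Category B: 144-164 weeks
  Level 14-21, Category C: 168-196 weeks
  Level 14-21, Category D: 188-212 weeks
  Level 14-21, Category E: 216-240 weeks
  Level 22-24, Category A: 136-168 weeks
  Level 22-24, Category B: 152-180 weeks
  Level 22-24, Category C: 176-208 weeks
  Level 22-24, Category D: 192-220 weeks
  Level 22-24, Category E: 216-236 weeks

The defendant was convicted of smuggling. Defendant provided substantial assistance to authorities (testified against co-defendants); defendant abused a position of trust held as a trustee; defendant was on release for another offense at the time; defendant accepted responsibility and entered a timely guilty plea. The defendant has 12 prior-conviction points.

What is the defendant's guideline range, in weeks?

32-48 weeks

Base offense level for smuggling: 3.
§1 applies: 3 − 2 = 1.
§2 applies (level before this adjustment is 1 < 7, so +1): 1 + 1 = 2.
§3 applies (level before this adjustment is 2 < 8, so +1): 2 + 1 = 3.
§5 applies: 3 − 3 = 0.
Level 0 is below the minimum of 1; floored at 1.
Final offense level: 1.
Criminal history: 12 prior points → Category B (8-13).
Level 1 falls in the 1-2 band.
Grid: Level 1-2 × Category B = 32-48 weeks.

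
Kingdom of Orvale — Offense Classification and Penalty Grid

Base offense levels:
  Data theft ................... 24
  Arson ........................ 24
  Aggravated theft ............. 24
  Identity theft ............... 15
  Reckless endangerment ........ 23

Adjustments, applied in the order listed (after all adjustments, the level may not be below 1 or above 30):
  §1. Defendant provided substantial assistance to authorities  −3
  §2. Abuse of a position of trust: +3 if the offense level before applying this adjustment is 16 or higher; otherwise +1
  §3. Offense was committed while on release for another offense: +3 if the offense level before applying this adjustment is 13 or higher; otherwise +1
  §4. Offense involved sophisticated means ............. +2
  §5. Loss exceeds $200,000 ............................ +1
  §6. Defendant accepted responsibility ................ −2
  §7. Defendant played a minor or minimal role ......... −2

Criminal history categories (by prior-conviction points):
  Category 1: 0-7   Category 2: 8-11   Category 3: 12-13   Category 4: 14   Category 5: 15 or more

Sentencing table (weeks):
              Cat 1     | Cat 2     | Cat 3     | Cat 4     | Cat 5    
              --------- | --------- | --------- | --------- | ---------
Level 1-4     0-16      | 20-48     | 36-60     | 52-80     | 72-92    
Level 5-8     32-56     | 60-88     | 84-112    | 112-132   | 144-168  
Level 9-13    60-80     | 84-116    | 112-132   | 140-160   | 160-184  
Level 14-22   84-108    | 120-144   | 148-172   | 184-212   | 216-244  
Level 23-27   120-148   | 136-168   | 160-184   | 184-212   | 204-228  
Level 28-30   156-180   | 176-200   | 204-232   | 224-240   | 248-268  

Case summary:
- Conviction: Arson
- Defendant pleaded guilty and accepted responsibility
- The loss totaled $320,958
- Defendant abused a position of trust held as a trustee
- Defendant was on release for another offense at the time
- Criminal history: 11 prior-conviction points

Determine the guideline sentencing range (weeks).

Base offense level for arson: 24.
§1 does not apply.
§2 applies (level before this adjustment is 24 ≥ 16, so +3): 24 + 3 = 27.
§3 applies (level before this adjustment is 27 ≥ 13, so +3): 27 + 3 = 30.
§4 does not apply.
§5 applies: 30 + 1 = 31.
§6 applies: 31 − 2 = 29.
§7 does not apply.
Final offense level: 29.
Criminal history: 11 prior points → Category 2 (8-11).
Level 29 falls in the 28-30 band.
Grid: Level 28-30 × Category 2 = 176-200 weeks.

176-200 weeks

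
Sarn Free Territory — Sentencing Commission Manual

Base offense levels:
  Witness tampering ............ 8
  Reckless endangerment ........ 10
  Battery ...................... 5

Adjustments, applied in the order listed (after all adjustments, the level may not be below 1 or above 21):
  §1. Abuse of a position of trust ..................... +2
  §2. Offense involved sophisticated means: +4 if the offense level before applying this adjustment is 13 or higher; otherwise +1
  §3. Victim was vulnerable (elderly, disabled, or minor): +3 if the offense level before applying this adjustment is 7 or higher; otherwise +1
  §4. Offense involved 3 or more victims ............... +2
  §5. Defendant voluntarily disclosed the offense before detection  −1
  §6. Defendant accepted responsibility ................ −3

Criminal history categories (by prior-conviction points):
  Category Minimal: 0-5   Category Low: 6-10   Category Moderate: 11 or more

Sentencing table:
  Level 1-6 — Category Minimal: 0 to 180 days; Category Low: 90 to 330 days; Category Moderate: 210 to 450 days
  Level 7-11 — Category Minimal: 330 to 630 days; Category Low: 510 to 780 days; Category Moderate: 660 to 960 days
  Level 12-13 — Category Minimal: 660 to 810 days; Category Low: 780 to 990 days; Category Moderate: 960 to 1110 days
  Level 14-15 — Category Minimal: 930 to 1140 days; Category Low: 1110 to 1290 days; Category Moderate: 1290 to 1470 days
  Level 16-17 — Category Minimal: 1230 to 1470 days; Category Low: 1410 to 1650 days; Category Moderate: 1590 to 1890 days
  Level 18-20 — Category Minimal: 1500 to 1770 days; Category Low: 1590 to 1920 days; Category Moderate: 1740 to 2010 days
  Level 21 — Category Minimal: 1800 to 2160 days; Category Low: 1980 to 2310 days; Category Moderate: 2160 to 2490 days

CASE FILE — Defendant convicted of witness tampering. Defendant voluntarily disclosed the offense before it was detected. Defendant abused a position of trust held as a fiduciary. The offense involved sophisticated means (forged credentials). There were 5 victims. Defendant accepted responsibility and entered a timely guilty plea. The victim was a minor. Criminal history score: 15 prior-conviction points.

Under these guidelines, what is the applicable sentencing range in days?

Base offense level for witness tampering: 8.
§1 applies: 8 + 2 = 10.
§2 applies (level before this adjustment is 10 < 13, so +1): 10 + 1 = 11.
§3 applies (level before this adjustment is 11 ≥ 7, so +3): 11 + 3 = 14.
§4 applies: 14 + 2 = 16.
§5 applies: 16 − 1 = 15.
§6 applies: 15 − 3 = 12.
Final offense level: 12.
Criminal history: 15 prior points → Category Moderate (11+).
Level 12 falls in the 12-13 band.
Grid: Level 12-13 × Category Moderate = 960-1110 days.

960-1110 days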